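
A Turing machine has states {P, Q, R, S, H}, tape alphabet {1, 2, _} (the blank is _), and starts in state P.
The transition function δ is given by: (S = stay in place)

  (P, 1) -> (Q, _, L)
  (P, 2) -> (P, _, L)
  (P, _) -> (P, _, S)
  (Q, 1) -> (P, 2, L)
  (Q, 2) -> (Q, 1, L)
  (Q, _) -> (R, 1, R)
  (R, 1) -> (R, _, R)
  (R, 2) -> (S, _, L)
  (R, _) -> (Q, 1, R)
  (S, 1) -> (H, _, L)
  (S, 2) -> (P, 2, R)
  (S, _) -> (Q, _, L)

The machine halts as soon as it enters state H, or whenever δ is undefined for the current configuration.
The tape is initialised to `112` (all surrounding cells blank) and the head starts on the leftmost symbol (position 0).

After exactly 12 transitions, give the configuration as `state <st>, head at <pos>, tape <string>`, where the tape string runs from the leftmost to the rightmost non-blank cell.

P | __[1]12   read 1 → write _, move L, go to Q
Q | _[_]_12   read _ → write 1, move R, go to R
R | _1[_]12   read _ → write 1, move R, go to Q
Q | _11[1]2   read 1 → write 2, move L, go to P
P | _1[1]22   read 1 → write _, move L, go to Q
Q | _[1]_22   read 1 → write 2, move L, go to P
P | [_]2_22   read _ → write _, move S, go to P
P | [_]2_22   read _ → write _, move S, go to P
P | [_]2_22   read _ → write _, move S, go to P
P | [_]2_22   read _ → write _, move S, go to P
P | [_]2_22   read _ → write _, move S, go to P
P | [_]2_22   read _ → write _, move S, go to P
P | [_]2_22
After 12 steps: state P, head at -2, tape 2_22.

state P, head at -2, tape 2_22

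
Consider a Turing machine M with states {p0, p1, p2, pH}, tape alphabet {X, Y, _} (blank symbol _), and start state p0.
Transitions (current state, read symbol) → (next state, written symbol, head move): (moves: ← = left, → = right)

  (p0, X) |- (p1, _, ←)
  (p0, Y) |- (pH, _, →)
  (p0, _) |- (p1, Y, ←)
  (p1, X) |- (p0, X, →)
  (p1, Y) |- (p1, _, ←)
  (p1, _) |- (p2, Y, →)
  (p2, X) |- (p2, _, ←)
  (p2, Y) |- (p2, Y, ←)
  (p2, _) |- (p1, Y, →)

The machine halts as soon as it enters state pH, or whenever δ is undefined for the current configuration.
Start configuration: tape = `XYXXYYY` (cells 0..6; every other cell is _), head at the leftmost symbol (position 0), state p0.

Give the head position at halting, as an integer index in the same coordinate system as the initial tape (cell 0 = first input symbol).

4

state=p0 head=0 tape=__[X]YXXYYY   (p0,X)→(p1,_,←)
state=p1 head=-1 tape=_[_]_YXXYYY   (p1,_)→(p2,Y,→)
state=p2 head=0 tape=_Y[_]YXXYYY   (p2,_)→(p1,Y,→)
state=p1 head=1 tape=_YY[Y]XXYYY   (p1,Y)→(p1,_,←)
state=p1 head=0 tape=_Y[Y]_XXYYY   (p1,Y)→(p1,_,←)
state=p1 head=-1 tape=_[Y]__XXYYY   (p1,Y)→(p1,_,←)
state=p1 head=-2 tape=[_]___XXYYY   (p1,_)→(p2,Y,→)
state=p2 head=-1 tape=Y[_]__XXYYY   (p2,_)→(p1,Y,→)
state=p1 head=0 tape=YY[_]_XXYYY   (p1,_)→(p2,Y,→)
state=p2 head=1 tape=YYY[_]XXYYY   (p2,_)→(p1,Y,→)
state=p1 head=2 tape=YYYY[X]XYYY   (p1,X)→(p0,X,→)
state=p0 head=3 tape=YYYYX[X]YYY   (p0,X)→(p1,_,←)
state=p1 head=2 tape=YYYY[X]_YYY   (p1,X)→(p0,X,→)
state=p0 head=3 tape=YYYYX[_]YYY   (p0,_)→(p1,Y,←)
state=p1 head=2 tape=YYYY[X]YYYY   (p1,X)→(p0,X,→)
state=p0 head=3 tape=YYYYX[Y]YYY   (p0,Y)→(pH,_,→)
state=pH head=4 tape=YYYYX_[Y]YY
At halt the head is at cell 4.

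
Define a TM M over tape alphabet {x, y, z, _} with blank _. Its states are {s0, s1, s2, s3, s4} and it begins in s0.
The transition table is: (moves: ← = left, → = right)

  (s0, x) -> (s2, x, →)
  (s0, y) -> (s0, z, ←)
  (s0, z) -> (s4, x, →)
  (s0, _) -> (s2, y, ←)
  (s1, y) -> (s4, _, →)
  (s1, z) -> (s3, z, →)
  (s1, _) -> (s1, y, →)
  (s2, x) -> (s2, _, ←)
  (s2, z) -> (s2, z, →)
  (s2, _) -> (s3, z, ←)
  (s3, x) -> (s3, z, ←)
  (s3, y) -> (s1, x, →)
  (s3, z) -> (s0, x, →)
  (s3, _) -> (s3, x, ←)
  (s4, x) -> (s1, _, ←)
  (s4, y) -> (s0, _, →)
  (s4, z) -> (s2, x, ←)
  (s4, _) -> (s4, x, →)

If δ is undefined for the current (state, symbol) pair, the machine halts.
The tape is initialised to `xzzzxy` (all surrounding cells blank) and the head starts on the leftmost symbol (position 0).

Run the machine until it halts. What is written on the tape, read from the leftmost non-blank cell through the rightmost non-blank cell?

xxxx_zy

state=s0 head=0 tape=[x]zzzxy_   (s0,x)→(s2,x,→)
state=s2 head=1 tape=x[z]zzxy_   (s2,z)→(s2,z,→)
state=s2 head=2 tape=xz[z]zxy_   (s2,z)→(s2,z,→)
state=s2 head=3 tape=xzz[z]xy_   (s2,z)→(s2,z,→)
state=s2 head=4 tape=xzzz[x]y_   (s2,x)→(s2,_,←)
state=s2 head=3 tape=xzz[z]_y_   (s2,z)→(s2,z,→)
state=s2 head=4 tape=xzzz[_]y_   (s2,_)→(s3,z,←)
state=s3 head=3 tape=xzz[z]zy_   (s3,z)→(s0,x,→)
state=s0 head=4 tape=xzzx[z]y_   (s0,z)→(s4,x,→)
state=s4 head=5 tape=xzzxx[y]_   (s4,y)→(s0,_,→)
state=s0 head=6 tape=xzzxx_[_]   (s0,_)→(s2,y,←)
state=s2 head=5 tape=xzzxx[_]y   (s2,_)→(s3,z,←)
state=s3 head=4 tape=xzzx[x]zy   (s3,x)→(s3,z,←)
state=s3 head=3 tape=xzz[x]zzy   (s3,x)→(s3,z,←)
state=s3 head=2 tape=xz[z]zzzy   (s3,z)→(s0,x,→)
state=s0 head=3 tape=xzx[z]zzy   (s0,z)→(s4,x,→)
state=s4 head=4 tape=xzxx[z]zy   (s4,z)→(s2,x,←)
state=s2 head=3 tape=xzx[x]xzy   (s2,x)→(s2,_,←)
state=s2 head=2 tape=xz[x]_xzy   (s2,x)→(s2,_,←)
state=s2 head=1 tape=x[z]__xzy   (s2,z)→(s2,z,→)
state=s2 head=2 tape=xz[_]_xzy   (s2,_)→(s3,z,←)
state=s3 head=1 tape=x[z]z_xzy   (s3,z)→(s0,x,→)
state=s0 head=2 tape=xx[z]_xzy   (s0,z)→(s4,x,→)
state=s4 head=3 tape=xxx[_]xzy   (s4,_)→(s4,x,→)
state=s4 head=4 tape=xxxx[x]zy   (s4,x)→(s1,_,←)
state=s1 head=3 tape=xxx[x]_zy
The non-blank tape span at halt is xxxx_zy.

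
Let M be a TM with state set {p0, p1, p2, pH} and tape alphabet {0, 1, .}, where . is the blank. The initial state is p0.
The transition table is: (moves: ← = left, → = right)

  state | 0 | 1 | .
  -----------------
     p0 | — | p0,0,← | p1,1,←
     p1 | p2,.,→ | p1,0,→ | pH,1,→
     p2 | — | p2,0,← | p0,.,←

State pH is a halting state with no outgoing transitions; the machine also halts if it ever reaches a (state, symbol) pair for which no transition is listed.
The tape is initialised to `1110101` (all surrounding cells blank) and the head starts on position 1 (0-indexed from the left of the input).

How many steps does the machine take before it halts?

4

state=p0 head=1 tape=..1[1]10101   (p0,1)→(p0,0,←)
state=p0 head=0 tape=..[1]010101   (p0,1)→(p0,0,←)
state=p0 head=-1 tape=.[.]0010101   (p0,.)→(p1,1,←)
state=p1 head=-2 tape=[.]10010101   (p1,.)→(pH,1,→)
state=pH head=-1 tape=1[1]0010101
M halts after 4 transitions.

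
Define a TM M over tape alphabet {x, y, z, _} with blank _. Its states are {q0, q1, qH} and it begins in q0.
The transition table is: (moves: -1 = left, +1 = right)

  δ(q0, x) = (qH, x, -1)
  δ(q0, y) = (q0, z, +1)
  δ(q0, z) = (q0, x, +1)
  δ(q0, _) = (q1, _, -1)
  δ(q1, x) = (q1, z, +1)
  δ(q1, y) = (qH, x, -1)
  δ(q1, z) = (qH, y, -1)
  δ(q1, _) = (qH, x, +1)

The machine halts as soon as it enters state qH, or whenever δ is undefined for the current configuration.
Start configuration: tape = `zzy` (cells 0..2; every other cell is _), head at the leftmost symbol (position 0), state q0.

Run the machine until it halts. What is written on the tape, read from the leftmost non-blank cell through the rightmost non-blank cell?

xxy

state=q0 head=0 tape=[z]zy_   (q0,z)→(q0,x,+1)
state=q0 head=1 tape=x[z]y_   (q0,z)→(q0,x,+1)
state=q0 head=2 tape=xx[y]_   (q0,y)→(q0,z,+1)
state=q0 head=3 tape=xxz[_]   (q0,_)→(q1,_,-1)
state=q1 head=2 tape=xx[z]_   (q1,z)→(qH,y,-1)
state=qH head=1 tape=x[x]y_
The non-blank tape span at halt is xxy.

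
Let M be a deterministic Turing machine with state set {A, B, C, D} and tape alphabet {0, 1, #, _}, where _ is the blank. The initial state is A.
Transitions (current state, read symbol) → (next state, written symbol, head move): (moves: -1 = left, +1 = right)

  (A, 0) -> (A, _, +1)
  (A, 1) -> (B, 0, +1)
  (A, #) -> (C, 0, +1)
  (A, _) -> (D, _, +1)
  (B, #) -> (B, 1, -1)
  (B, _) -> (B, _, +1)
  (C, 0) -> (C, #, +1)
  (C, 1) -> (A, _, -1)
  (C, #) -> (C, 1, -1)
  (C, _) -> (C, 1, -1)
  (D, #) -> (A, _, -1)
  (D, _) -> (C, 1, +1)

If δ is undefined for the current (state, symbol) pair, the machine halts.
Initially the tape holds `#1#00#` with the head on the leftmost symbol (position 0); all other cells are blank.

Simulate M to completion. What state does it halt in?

B

state=A head=0 tape=[#]1#00#   (A,#)→(C,0,+1)
state=C head=1 tape=0[1]#00#   (C,1)→(A,_,-1)
state=A head=0 tape=[0]_#00#   (A,0)→(A,_,+1)
state=A head=1 tape=_[_]#00#   (A,_)→(D,_,+1)
state=D head=2 tape=__[#]00#   (D,#)→(A,_,-1)
state=A head=1 tape=_[_]_00#   (A,_)→(D,_,+1)
state=D head=2 tape=__[_]00#   (D,_)→(C,1,+1)
state=C head=3 tape=__1[0]0#   (C,0)→(C,#,+1)
state=C head=4 tape=__1#[0]#   (C,0)→(C,#,+1)
state=C head=5 tape=__1##[#]   (C,#)→(C,1,-1)
state=C head=4 tape=__1#[#]1   (C,#)→(C,1,-1)
state=C head=3 tape=__1[#]11   (C,#)→(C,1,-1)
state=C head=2 tape=__[1]111   (C,1)→(A,_,-1)
state=A head=1 tape=_[_]_111   (A,_)→(D,_,+1)
state=D head=2 tape=__[_]111   (D,_)→(C,1,+1)
state=C head=3 tape=__1[1]11   (C,1)→(A,_,-1)
state=A head=2 tape=__[1]_11   (A,1)→(B,0,+1)
state=B head=3 tape=__0[_]11   (B,_)→(B,_,+1)
state=B head=4 tape=__0_[1]1
No transition is defined for (B, 1); M halts in state B.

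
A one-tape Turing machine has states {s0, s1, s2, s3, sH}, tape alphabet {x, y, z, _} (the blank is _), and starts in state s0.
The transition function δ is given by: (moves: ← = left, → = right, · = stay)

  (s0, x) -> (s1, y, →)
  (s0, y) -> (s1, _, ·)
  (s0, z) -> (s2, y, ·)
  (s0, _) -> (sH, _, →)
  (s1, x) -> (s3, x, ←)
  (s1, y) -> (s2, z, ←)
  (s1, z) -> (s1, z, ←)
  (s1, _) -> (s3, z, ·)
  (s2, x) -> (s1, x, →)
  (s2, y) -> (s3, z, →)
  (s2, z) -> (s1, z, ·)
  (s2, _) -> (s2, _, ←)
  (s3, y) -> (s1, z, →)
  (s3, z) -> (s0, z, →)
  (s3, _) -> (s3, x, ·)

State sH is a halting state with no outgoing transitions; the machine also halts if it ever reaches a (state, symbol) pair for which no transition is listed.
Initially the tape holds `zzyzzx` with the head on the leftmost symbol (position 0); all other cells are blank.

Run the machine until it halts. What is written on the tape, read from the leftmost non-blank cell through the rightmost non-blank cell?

state=s0 head=0 tape=[z]zyzzx___   (s0,z)→(s2,y,·)
state=s2 head=0 tape=[y]zyzzx___   (s2,y)→(s3,z,→)
state=s3 head=1 tape=z[z]yzzx___   (s3,z)→(s0,z,→)
state=s0 head=2 tape=zz[y]zzx___   (s0,y)→(s1,_,·)
state=s1 head=2 tape=zz[_]zzx___   (s1,_)→(s3,z,·)
state=s3 head=2 tape=zz[z]zzx___   (s3,z)→(s0,z,→)
state=s0 head=3 tape=zzz[z]zx___   (s0,z)→(s2,y,·)
state=s2 head=3 tape=zzz[y]zx___   (s2,y)→(s3,z,→)
state=s3 head=4 tape=zzzz[z]x___   (s3,z)→(s0,z,→)
state=s0 head=5 tape=zzzzz[x]___   (s0,x)→(s1,y,→)
state=s1 head=6 tape=zzzzzy[_]__   (s1,_)→(s3,z,·)
state=s3 head=6 tape=zzzzzy[z]__   (s3,z)→(s0,z,→)
state=s0 head=7 tape=zzzzzyz[_]_   (s0,_)→(sH,_,→)
state=sH head=8 tape=zzzzzyz_[_]
The non-blank tape span at halt is zzzzzyz.

zzzzzyz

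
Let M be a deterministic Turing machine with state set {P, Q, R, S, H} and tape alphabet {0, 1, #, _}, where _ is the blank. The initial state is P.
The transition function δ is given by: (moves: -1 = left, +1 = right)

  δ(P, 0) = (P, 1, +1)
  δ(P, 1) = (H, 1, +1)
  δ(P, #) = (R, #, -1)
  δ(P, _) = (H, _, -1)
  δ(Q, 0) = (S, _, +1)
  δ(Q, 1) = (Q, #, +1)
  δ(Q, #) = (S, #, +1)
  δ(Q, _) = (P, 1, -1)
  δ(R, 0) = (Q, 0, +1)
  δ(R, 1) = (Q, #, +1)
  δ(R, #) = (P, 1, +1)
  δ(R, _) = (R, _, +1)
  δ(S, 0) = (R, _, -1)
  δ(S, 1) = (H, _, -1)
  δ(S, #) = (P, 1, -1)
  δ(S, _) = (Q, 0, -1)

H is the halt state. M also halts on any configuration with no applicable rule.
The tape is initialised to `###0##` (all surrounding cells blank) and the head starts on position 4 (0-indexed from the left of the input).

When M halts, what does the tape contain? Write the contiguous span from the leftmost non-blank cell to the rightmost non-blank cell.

###0#

P | ###0[#]#   read # → write #, move -1, go to R
R | ###[0]##   read 0 → write 0, move +1, go to Q
Q | ###0[#]#   read # → write #, move +1, go to S
S | ###0#[#]   read # → write 1, move -1, go to P
P | ###0[#]1   read # → write #, move -1, go to R
R | ###[0]#1   read 0 → write 0, move +1, go to Q
Q | ###0[#]1   read # → write #, move +1, go to S
S | ###0#[1]   read 1 → write _, move -1, go to H
H | ###0[#]_
The non-blank tape span at halt is ###0#.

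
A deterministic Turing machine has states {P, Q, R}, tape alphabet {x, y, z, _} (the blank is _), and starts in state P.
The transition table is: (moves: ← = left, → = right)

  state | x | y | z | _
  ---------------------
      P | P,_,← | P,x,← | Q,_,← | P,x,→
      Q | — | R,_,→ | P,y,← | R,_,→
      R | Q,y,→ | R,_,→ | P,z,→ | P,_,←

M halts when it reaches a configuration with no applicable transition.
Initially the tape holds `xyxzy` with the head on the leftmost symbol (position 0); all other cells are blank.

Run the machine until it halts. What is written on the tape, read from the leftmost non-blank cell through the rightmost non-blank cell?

P | ____[x]yxzy   read x → write _, move ←, go to P
P | ___[_]_yxzy   read _ → write x, move →, go to P
P | ___x[_]yxzy   read _ → write x, move →, go to P
P | ___xx[y]xzy   read y → write x, move ←, go to P
P | ___x[x]xxzy   read x → write _, move ←, go to P
P | ___[x]_xxzy   read x → write _, move ←, go to P
P | __[_]__xxzy   read _ → write x, move →, go to P
P | __x[_]_xxzy   read _ → write x, move →, go to P
P | __xx[_]xxzy   read _ → write x, move →, go to P
P | __xxx[x]xzy   read x → write _, move ←, go to P
P | __xx[x]_xzy   read x → write _, move ←, go to P
P | __x[x]__xzy   read x → write _, move ←, go to P
P | __[x]___xzy   read x → write _, move ←, go to P
P | _[_]____xzy   read _ → write x, move →, go to P
P | _x[_]___xzy   read _ → write x, move →, go to P
P | _xx[_]__xzy   read _ → write x, move →, go to P
P | _xxx[_]_xzy   read _ → write x, move →, go to P
P | _xxxx[_]xzy   read _ → write x, move →, go to P
P | _xxxxx[x]zy   read x → write _, move ←, go to P
P | _xxxx[x]_zy   read x → write _, move ←, go to P
P | _xxx[x]__zy   read x → write _, move ←, go to P
P | _xx[x]___zy   read x → write _, move ←, go to P
P | _x[x]____zy   read x → write _, move ←, go to P
P | _[x]_____zy   read x → write _, move ←, go to P
P | [_]______zy   read _ → write x, move →, go to P
P | x[_]_____zy   read _ → write x, move →, go to P
P | xx[_]____zy   read _ → write x, move →, go to P
P | xxx[_]___zy   read _ → write x, move →, go to P
P | xxxx[_]__zy   read _ → write x, move →, go to P
P | xxxxx[_]_zy   read _ → write x, move →, go to P
P | xxxxxx[_]zy   read _ → write x, move →, go to P
P | xxxxxxx[z]y   read z → write _, move ←, go to Q
Q | xxxxxx[x]_y
The non-blank tape span at halt is xxxxxxx_y.

xxxxxxx_y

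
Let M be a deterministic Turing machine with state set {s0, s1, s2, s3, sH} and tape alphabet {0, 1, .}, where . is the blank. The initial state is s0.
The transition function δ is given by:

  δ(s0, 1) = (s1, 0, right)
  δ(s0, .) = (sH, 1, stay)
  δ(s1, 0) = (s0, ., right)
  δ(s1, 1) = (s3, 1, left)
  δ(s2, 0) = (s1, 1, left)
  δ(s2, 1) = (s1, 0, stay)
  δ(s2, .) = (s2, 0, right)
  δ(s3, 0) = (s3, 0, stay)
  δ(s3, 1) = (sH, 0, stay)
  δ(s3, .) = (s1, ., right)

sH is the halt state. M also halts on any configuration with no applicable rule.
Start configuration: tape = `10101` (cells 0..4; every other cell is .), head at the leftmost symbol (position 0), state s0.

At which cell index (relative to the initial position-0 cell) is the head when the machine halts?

s0 | [1]0101.   read 1 → write 0, move right, go to s1
s1 | 0[0]101.   read 0 → write ., move right, go to s0
s0 | 0.[1]01.   read 1 → write 0, move right, go to s1
s1 | 0.0[0]1.   read 0 → write ., move right, go to s0
s0 | 0.0.[1].   read 1 → write 0, move right, go to s1
s1 | 0.0.0[.]
At halt the head is at cell 5.

5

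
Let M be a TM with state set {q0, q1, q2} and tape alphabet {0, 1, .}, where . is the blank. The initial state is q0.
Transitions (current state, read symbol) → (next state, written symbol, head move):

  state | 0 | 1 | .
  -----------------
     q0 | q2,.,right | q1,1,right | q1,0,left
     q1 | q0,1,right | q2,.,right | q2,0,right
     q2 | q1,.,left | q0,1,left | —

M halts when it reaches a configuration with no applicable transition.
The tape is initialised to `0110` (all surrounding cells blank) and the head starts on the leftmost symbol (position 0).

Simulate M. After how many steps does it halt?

10

q0 | .[0]110   read 0 → write ., move right, go to q2
q2 | ..[1]10   read 1 → write 1, move left, go to q0
q0 | .[.]110   read . → write 0, move left, go to q1
q1 | [.]0110   read . → write 0, move right, go to q2
q2 | 0[0]110   read 0 → write ., move left, go to q1
q1 | [0].110   read 0 → write 1, move right, go to q0
q0 | 1[.]110   read . → write 0, move left, go to q1
q1 | [1]0110   read 1 → write ., move right, go to q2
q2 | .[0]110   read 0 → write ., move left, go to q1
q1 | [.].110   read . → write 0, move right, go to q2
q2 | 0[.]110
M halts after 10 transitions.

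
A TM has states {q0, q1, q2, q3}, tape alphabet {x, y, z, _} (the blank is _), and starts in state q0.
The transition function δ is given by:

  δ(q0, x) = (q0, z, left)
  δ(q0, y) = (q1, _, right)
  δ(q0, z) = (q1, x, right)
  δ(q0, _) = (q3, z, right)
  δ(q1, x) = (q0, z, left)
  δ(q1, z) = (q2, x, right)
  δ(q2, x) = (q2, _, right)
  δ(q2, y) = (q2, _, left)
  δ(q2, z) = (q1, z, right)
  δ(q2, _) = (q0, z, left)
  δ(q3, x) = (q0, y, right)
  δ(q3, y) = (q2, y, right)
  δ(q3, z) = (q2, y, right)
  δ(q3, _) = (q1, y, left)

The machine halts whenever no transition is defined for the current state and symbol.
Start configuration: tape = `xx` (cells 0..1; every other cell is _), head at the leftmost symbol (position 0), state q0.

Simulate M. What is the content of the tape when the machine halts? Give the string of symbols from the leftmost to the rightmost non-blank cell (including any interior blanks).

zyzzyz

state=q0 head=0 tape=_[x]x____   (q0,x)→(q0,z,left)
state=q0 head=-1 tape=[_]zx____   (q0,_)→(q3,z,right)
state=q3 head=0 tape=z[z]x____   (q3,z)→(q2,y,right)
state=q2 head=1 tape=zy[x]____   (q2,x)→(q2,_,right)
state=q2 head=2 tape=zy_[_]___   (q2,_)→(q0,z,left)
state=q0 head=1 tape=zy[_]z___   (q0,_)→(q3,z,right)
state=q3 head=2 tape=zyz[z]___   (q3,z)→(q2,y,right)
state=q2 head=3 tape=zyzy[_]__   (q2,_)→(q0,z,left)
state=q0 head=2 tape=zyz[y]z__   (q0,y)→(q1,_,right)
state=q1 head=3 tape=zyz_[z]__   (q1,z)→(q2,x,right)
state=q2 head=4 tape=zyz_x[_]_   (q2,_)→(q0,z,left)
state=q0 head=3 tape=zyz_[x]z_   (q0,x)→(q0,z,left)
state=q0 head=2 tape=zyz[_]zz_   (q0,_)→(q3,z,right)
state=q3 head=3 tape=zyzz[z]z_   (q3,z)→(q2,y,right)
state=q2 head=4 tape=zyzzy[z]_   (q2,z)→(q1,z,right)
state=q1 head=5 tape=zyzzyz[_]
The non-blank tape span at halt is zyzzyz.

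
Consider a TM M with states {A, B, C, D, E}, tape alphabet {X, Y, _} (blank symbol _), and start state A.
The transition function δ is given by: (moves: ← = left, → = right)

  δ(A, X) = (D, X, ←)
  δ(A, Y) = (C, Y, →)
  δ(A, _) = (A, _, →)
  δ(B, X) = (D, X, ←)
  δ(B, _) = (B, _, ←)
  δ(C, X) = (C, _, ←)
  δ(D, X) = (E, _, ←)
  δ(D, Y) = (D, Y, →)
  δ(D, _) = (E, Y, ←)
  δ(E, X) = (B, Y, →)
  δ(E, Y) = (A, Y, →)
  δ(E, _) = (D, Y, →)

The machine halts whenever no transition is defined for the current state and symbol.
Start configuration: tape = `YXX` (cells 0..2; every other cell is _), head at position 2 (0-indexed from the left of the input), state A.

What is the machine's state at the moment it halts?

state=A head=2 tape=YX[X]   (A,X)→(D,X,←)
state=D head=1 tape=Y[X]X   (D,X)→(E,_,←)
state=E head=0 tape=[Y]_X   (E,Y)→(A,Y,→)
state=A head=1 tape=Y[_]X   (A,_)→(A,_,→)
state=A head=2 tape=Y_[X]   (A,X)→(D,X,←)
state=D head=1 tape=Y[_]X   (D,_)→(E,Y,←)
state=E head=0 tape=[Y]YX   (E,Y)→(A,Y,→)
state=A head=1 tape=Y[Y]X   (A,Y)→(C,Y,→)
state=C head=2 tape=YY[X]   (C,X)→(C,_,←)
state=C head=1 tape=Y[Y]_
No transition is defined for (C, Y); M halts in state C.

C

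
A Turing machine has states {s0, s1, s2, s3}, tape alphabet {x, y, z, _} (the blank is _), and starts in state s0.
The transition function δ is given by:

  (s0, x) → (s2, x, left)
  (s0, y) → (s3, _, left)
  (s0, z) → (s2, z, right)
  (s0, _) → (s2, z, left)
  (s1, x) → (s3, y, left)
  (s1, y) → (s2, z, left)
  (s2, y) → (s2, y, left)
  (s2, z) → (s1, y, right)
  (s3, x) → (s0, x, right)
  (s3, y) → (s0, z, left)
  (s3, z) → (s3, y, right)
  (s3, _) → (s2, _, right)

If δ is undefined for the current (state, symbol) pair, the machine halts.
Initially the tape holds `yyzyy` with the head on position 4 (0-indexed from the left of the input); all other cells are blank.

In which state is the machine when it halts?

s1

state=s0 head=4 tape=yyzy[y]   (s0,y)→(s3,_,left)
state=s3 head=3 tape=yyz[y]_   (s3,y)→(s0,z,left)
state=s0 head=2 tape=yy[z]z_   (s0,z)→(s2,z,right)
state=s2 head=3 tape=yyz[z]_   (s2,z)→(s1,y,right)
state=s1 head=4 tape=yyzy[_]
No transition is defined for (s1, _); M halts in state s1.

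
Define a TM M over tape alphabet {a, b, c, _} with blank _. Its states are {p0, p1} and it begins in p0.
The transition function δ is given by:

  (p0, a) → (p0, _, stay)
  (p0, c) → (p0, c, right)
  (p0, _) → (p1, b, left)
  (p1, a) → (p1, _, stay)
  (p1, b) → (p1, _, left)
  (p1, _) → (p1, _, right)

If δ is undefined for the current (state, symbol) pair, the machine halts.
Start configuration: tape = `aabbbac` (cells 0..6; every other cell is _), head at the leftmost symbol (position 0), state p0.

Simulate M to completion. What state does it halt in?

p0 | _[a]abbbac   read a → write _, move stay, go to p0
p0 | _[_]abbbac   read _ → write b, move left, go to p1
p1 | [_]babbbac   read _ → write _, move right, go to p1
p1 | _[b]abbbac   read b → write _, move left, go to p1
p1 | [_]_abbbac   read _ → write _, move right, go to p1
p1 | _[_]abbbac   read _ → write _, move right, go to p1
p1 | __[a]bbbac   read a → write _, move stay, go to p1
p1 | __[_]bbbac   read _ → write _, move right, go to p1
p1 | ___[b]bbac   read b → write _, move left, go to p1
p1 | __[_]_bbac   read _ → write _, move right, go to p1
p1 | ___[_]bbac   read _ → write _, move right, go to p1
p1 | ____[b]bac   read b → write _, move left, go to p1
p1 | ___[_]_bac   read _ → write _, move right, go to p1
p1 | ____[_]bac   read _ → write _, move right, go to p1
p1 | _____[b]ac   read b → write _, move left, go to p1
p1 | ____[_]_ac   read _ → write _, move right, go to p1
p1 | _____[_]ac   read _ → write _, move right, go to p1
p1 | ______[a]c   read a → write _, move stay, go to p1
p1 | ______[_]c   read _ → write _, move right, go to p1
p1 | _______[c]
No transition is defined for (p1, c); M halts in state p1.

p1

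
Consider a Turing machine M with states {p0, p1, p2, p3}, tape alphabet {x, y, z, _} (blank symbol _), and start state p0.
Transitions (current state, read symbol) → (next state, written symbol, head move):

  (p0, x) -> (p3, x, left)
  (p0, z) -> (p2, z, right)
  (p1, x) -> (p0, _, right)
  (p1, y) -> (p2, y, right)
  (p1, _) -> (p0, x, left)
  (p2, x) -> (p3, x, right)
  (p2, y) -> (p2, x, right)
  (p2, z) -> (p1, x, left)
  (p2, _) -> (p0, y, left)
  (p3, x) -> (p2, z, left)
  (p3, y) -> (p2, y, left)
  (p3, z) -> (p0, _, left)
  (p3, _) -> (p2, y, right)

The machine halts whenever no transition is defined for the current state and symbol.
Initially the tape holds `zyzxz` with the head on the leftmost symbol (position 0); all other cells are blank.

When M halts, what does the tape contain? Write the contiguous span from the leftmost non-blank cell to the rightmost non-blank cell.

xxyx_z

state=p0 head=0 tape=__[z]yzxz   (p0,z)→(p2,z,right)
state=p2 head=1 tape=__z[y]zxz   (p2,y)→(p2,x,right)
state=p2 head=2 tape=__zx[z]xz   (p2,z)→(p1,x,left)
state=p1 head=1 tape=__z[x]xxz   (p1,x)→(p0,_,right)
state=p0 head=2 tape=__z_[x]xz   (p0,x)→(p3,x,left)
state=p3 head=1 tape=__z[_]xxz   (p3,_)→(p2,y,right)
state=p2 head=2 tape=__zy[x]xz   (p2,x)→(p3,x,right)
state=p3 head=3 tape=__zyx[x]z   (p3,x)→(p2,z,left)
state=p2 head=2 tape=__zy[x]zz   (p2,x)→(p3,x,right)
state=p3 head=3 tape=__zyx[z]z   (p3,z)→(p0,_,left)
state=p0 head=2 tape=__zy[x]_z   (p0,x)→(p3,x,left)
state=p3 head=1 tape=__z[y]x_z   (p3,y)→(p2,y,left)
state=p2 head=0 tape=__[z]yx_z   (p2,z)→(p1,x,left)
state=p1 head=-1 tape=_[_]xyx_z   (p1,_)→(p0,x,left)
state=p0 head=-2 tape=[_]xxyx_z
The non-blank tape span at halt is xxyx_z.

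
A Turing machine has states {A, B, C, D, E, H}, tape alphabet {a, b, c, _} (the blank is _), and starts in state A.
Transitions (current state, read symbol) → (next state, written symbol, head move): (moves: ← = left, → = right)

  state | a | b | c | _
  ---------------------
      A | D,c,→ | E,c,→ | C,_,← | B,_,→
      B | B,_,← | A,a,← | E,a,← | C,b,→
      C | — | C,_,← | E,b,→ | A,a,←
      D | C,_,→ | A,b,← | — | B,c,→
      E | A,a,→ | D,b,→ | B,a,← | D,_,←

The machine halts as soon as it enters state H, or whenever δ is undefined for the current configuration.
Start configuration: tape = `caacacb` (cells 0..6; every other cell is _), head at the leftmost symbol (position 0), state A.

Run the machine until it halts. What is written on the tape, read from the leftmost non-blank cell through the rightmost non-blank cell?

cacaccacb

state=A head=0 tape=__[c]aacacb   (A,c)→(C,_,←)
state=C head=-1 tape=_[_]_aacacb   (C,_)→(A,a,←)
state=A head=-2 tape=[_]a_aacacb   (A,_)→(B,_,→)
state=B head=-1 tape=_[a]_aacacb   (B,a)→(B,_,←)
state=B head=-2 tape=[_]__aacacb   (B,_)→(C,b,→)
state=C head=-1 tape=b[_]_aacacb   (C,_)→(A,a,←)
state=A head=-2 tape=[b]a_aacacb   (A,b)→(E,c,→)
state=E head=-1 tape=c[a]_aacacb   (E,a)→(A,a,→)
state=A head=0 tape=ca[_]aacacb   (A,_)→(B,_,→)
state=B head=1 tape=ca_[a]acacb   (B,a)→(B,_,←)
state=B head=0 tape=ca[_]_acacb   (B,_)→(C,b,→)
state=C head=1 tape=cab[_]acacb   (C,_)→(A,a,←)
state=A head=0 tape=ca[b]aacacb   (A,b)→(E,c,→)
state=E head=1 tape=cac[a]acacb   (E,a)→(A,a,→)
state=A head=2 tape=caca[a]cacb   (A,a)→(D,c,→)
state=D head=3 tape=cacac[c]acb
The non-blank tape span at halt is cacaccacb.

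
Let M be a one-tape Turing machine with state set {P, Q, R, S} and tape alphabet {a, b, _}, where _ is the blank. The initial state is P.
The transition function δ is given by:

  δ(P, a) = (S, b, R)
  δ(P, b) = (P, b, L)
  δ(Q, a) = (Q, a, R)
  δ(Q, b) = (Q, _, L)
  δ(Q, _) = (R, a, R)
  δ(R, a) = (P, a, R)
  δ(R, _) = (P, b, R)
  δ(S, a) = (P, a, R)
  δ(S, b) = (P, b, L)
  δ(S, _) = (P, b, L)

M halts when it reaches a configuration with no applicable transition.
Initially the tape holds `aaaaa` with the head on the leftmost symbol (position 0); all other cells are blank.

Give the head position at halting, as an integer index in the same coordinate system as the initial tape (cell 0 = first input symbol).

state=P head=0 tape=_[a]aaaa_   (P,a)→(S,b,R)
state=S head=1 tape=_b[a]aaa_   (S,a)→(P,a,R)
state=P head=2 tape=_ba[a]aa_   (P,a)→(S,b,R)
state=S head=3 tape=_bab[a]a_   (S,a)→(P,a,R)
state=P head=4 tape=_baba[a]_   (P,a)→(S,b,R)
state=S head=5 tape=_babab[_]   (S,_)→(P,b,L)
state=P head=4 tape=_baba[b]b   (P,b)→(P,b,L)
state=P head=3 tape=_bab[a]bb   (P,a)→(S,b,R)
state=S head=4 tape=_babb[b]b   (S,b)→(P,b,L)
state=P head=3 tape=_bab[b]bb   (P,b)→(P,b,L)
state=P head=2 tape=_ba[b]bbb   (P,b)→(P,b,L)
state=P head=1 tape=_b[a]bbbb   (P,a)→(S,b,R)
state=S head=2 tape=_bb[b]bbb   (S,b)→(P,b,L)
state=P head=1 tape=_b[b]bbbb   (P,b)→(P,b,L)
state=P head=0 tape=_[b]bbbbb   (P,b)→(P,b,L)
state=P head=-1 tape=[_]bbbbbb
At halt the head is at cell -1.

-1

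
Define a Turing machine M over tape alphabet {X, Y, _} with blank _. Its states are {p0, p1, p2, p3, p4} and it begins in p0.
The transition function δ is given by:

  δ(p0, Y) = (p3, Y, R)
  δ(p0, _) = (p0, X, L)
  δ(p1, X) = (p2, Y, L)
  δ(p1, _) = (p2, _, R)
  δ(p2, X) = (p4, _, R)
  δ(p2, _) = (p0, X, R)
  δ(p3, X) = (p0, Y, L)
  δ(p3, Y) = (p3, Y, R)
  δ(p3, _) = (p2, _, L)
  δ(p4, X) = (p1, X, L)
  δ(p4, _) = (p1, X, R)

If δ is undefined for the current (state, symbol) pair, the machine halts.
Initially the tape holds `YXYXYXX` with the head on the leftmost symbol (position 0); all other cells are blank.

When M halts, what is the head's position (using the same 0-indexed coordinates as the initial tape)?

6

state=p0 head=0 tape=[Y]XYXYXX_   (p0,Y)→(p3,Y,R)
state=p3 head=1 tape=Y[X]YXYXX_   (p3,X)→(p0,Y,L)
state=p0 head=0 tape=[Y]YYXYXX_   (p0,Y)→(p3,Y,R)
state=p3 head=1 tape=Y[Y]YXYXX_   (p3,Y)→(p3,Y,R)
state=p3 head=2 tape=YY[Y]XYXX_   (p3,Y)→(p3,Y,R)
state=p3 head=3 tape=YYY[X]YXX_   (p3,X)→(p0,Y,L)
state=p0 head=2 tape=YY[Y]YYXX_   (p0,Y)→(p3,Y,R)
state=p3 head=3 tape=YYY[Y]YXX_   (p3,Y)→(p3,Y,R)
state=p3 head=4 tape=YYYY[Y]XX_   (p3,Y)→(p3,Y,R)
state=p3 head=5 tape=YYYYY[X]X_   (p3,X)→(p0,Y,L)
state=p0 head=4 tape=YYYY[Y]YX_   (p0,Y)→(p3,Y,R)
state=p3 head=5 tape=YYYYY[Y]X_   (p3,Y)→(p3,Y,R)
state=p3 head=6 tape=YYYYYY[X]_   (p3,X)→(p0,Y,L)
state=p0 head=5 tape=YYYYY[Y]Y_   (p0,Y)→(p3,Y,R)
state=p3 head=6 tape=YYYYYY[Y]_   (p3,Y)→(p3,Y,R)
state=p3 head=7 tape=YYYYYYY[_]   (p3,_)→(p2,_,L)
state=p2 head=6 tape=YYYYYY[Y]_
At halt the head is at cell 6.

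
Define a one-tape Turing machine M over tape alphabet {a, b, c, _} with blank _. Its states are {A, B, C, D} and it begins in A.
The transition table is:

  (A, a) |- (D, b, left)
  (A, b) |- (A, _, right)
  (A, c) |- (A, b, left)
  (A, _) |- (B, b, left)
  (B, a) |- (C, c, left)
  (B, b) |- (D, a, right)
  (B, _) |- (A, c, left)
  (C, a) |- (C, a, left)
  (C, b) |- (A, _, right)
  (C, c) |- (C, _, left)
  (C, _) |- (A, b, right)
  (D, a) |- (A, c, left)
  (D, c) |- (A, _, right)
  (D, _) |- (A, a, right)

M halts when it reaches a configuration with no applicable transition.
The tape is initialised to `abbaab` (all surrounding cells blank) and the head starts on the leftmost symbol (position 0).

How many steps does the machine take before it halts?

A | _[a]bbaab_   read a → write b, move left, go to D
D | [_]bbbaab_   read _ → write a, move right, go to A
A | a[b]bbaab_   read b → write _, move right, go to A
A | a_[b]baab_   read b → write _, move right, go to A
A | a__[b]aab_   read b → write _, move right, go to A
A | a___[a]ab_   read a → write b, move left, go to D
D | a__[_]bab_   read _ → write a, move right, go to A
A | a__a[b]ab_   read b → write _, move right, go to A
A | a__a_[a]b_   read a → write b, move left, go to D
D | a__a[_]bb_   read _ → write a, move right, go to A
A | a__aa[b]b_   read b → write _, move right, go to A
A | a__aa_[b]_   read b → write _, move right, go to A
A | a__aa__[_]   read _ → write b, move left, go to B
B | a__aa_[_]b   read _ → write c, move left, go to A
A | a__aa[_]cb   read _ → write b, move left, go to B
B | a__a[a]bcb   read a → write c, move left, go to C
C | a__[a]cbcb   read a → write a, move left, go to C
C | a_[_]acbcb   read _ → write b, move right, go to A
A | a_b[a]cbcb   read a → write b, move left, go to D
D | a_[b]bcbcb
M halts after 19 transitions.

19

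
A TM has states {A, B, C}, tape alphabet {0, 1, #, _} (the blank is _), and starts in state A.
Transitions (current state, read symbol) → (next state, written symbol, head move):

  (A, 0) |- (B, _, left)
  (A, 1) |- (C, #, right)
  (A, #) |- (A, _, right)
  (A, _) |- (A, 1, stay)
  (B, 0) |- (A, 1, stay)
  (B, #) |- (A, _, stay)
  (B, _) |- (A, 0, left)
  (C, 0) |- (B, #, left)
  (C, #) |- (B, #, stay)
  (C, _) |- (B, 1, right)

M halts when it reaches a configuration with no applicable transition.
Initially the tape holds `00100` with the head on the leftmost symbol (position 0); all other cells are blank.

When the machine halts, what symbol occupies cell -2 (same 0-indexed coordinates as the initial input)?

A | __[0]0100   read 0 → write _, move left, go to B
B | _[_]_0100   read _ → write 0, move left, go to A
A | [_]0_0100   read _ → write 1, move stay, go to A
A | [1]0_0100   read 1 → write #, move right, go to C
C | #[0]_0100   read 0 → write #, move left, go to B
B | [#]#_0100   read # → write _, move stay, go to A
A | [_]#_0100   read _ → write 1, move stay, go to A
A | [1]#_0100   read 1 → write #, move right, go to C
C | #[#]_0100   read # → write #, move stay, go to B
B | #[#]_0100   read # → write _, move stay, go to A
A | #[_]_0100   read _ → write 1, move stay, go to A
A | #[1]_0100   read 1 → write #, move right, go to C
C | ##[_]0100   read _ → write 1, move right, go to B
B | ##1[0]100   read 0 → write 1, move stay, go to A
A | ##1[1]100   read 1 → write #, move right, go to C
C | ##1#[1]00
Cell -2 holds # when M halts.

#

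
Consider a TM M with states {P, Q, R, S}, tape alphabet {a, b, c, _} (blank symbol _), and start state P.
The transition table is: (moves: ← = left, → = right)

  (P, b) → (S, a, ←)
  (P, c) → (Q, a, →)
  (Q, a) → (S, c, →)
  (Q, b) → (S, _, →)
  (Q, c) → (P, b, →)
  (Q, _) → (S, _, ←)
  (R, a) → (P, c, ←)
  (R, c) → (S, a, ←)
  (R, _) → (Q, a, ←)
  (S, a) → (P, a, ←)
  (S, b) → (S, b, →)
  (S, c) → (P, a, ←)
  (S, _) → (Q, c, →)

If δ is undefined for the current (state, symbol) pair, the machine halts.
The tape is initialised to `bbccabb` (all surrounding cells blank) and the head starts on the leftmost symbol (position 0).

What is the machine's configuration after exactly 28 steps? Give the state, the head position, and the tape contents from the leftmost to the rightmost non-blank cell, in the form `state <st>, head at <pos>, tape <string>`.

state=P head=0 tape=_[b]bccabb__   (P,b)→(S,a,←)
state=S head=-1 tape=[_]abccabb__   (S,_)→(Q,c,→)
state=Q head=0 tape=c[a]bccabb__   (Q,a)→(S,c,→)
state=S head=1 tape=cc[b]ccabb__   (S,b)→(S,b,→)
state=S head=2 tape=ccb[c]cabb__   (S,c)→(P,a,←)
state=P head=1 tape=cc[b]acabb__   (P,b)→(S,a,←)
state=S head=0 tape=c[c]aacabb__   (S,c)→(P,a,←)
state=P head=-1 tape=[c]aaacabb__   (P,c)→(Q,a,→)
state=Q head=0 tape=a[a]aacabb__   (Q,a)→(S,c,→)
state=S head=1 tape=ac[a]acabb__   (S,a)→(P,a,←)
state=P head=0 tape=a[c]aacabb__   (P,c)→(Q,a,→)
state=Q head=1 tape=aa[a]acabb__   (Q,a)→(S,c,→)
state=S head=2 tape=aac[a]cabb__   (S,a)→(P,a,←)
state=P head=1 tape=aa[c]acabb__   (P,c)→(Q,a,→)
state=Q head=2 tape=aaa[a]cabb__   (Q,a)→(S,c,→)
state=S head=3 tape=aaac[c]abb__   (S,c)→(P,a,←)
state=P head=2 tape=aaa[c]aabb__   (P,c)→(Q,a,→)
state=Q head=3 tape=aaaa[a]abb__   (Q,a)→(S,c,→)
state=S head=4 tape=aaaac[a]bb__   (S,a)→(P,a,←)
state=P head=3 tape=aaaa[c]abb__   (P,c)→(Q,a,→)
state=Q head=4 tape=aaaaa[a]bb__   (Q,a)→(S,c,→)
state=S head=5 tape=aaaaac[b]b__   (S,b)→(S,b,→)
state=S head=6 tape=aaaaacb[b]__   (S,b)→(S,b,→)
state=S head=7 tape=aaaaacbb[_]_   (S,_)→(Q,c,→)
state=Q head=8 tape=aaaaacbbc[_]   (Q,_)→(S,_,←)
state=S head=7 tape=aaaaacbb[c]_   (S,c)→(P,a,←)
state=P head=6 tape=aaaaacb[b]a_   (P,b)→(S,a,←)
state=S head=5 tape=aaaaac[b]aa_   (S,b)→(S,b,→)
state=S head=6 tape=aaaaacb[a]a_
After 28 steps: state S, head at 6, tape aaaaacbaa.

state S, head at 6, tape aaaaacbaa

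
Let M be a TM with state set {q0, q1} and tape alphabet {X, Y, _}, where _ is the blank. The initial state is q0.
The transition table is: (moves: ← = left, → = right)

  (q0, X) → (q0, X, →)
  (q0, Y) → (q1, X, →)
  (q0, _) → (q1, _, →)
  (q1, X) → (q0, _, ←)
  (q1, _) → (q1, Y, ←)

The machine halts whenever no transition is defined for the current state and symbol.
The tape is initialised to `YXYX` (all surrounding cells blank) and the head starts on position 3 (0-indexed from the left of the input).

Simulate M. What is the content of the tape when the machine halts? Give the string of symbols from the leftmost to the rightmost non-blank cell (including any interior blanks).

YX_YYY

q0 | YXY[X]__   read X → write X, move →, go to q0
q0 | YXYX[_]_   read _ → write _, move →, go to q1
q1 | YXYX_[_]   read _ → write Y, move ←, go to q1
q1 | YXYX[_]Y   read _ → write Y, move ←, go to q1
q1 | YXY[X]YY   read X → write _, move ←, go to q0
q0 | YX[Y]_YY   read Y → write X, move →, go to q1
q1 | YXX[_]YY   read _ → write Y, move ←, go to q1
q1 | YX[X]YYY   read X → write _, move ←, go to q0
q0 | Y[X]_YYY   read X → write X, move →, go to q0
q0 | YX[_]YYY   read _ → write _, move →, go to q1
q1 | YX_[Y]YY
The non-blank tape span at halt is YX_YYY.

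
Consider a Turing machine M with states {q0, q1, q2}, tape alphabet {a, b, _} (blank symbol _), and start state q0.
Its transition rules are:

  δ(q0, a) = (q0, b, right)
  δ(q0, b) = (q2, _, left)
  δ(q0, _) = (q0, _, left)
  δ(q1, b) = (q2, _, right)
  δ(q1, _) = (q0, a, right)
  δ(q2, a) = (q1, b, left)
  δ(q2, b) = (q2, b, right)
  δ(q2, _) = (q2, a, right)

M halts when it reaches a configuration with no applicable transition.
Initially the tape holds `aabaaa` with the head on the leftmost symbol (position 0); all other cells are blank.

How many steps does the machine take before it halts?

6

q0 | [a]abaaa   read a → write b, move right, go to q0
q0 | b[a]baaa   read a → write b, move right, go to q0
q0 | bb[b]aaa   read b → write _, move left, go to q2
q2 | b[b]_aaa   read b → write b, move right, go to q2
q2 | bb[_]aaa   read _ → write a, move right, go to q2
q2 | bba[a]aa   read a → write b, move left, go to q1
q1 | bb[a]baa
M halts after 6 transitions.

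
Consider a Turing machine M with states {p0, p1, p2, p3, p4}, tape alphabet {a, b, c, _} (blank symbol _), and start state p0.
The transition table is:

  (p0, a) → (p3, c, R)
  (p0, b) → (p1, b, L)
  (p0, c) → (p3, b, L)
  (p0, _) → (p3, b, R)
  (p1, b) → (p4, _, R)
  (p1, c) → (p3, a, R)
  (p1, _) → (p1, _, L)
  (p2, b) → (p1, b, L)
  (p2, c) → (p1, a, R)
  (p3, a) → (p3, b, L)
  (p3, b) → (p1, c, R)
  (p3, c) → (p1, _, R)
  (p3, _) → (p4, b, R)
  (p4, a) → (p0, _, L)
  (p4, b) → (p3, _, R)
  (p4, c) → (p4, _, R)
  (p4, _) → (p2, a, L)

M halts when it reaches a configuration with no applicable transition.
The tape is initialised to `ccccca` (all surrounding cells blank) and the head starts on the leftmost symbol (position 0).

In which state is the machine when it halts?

p0 | _[c]cccca__   read c → write b, move L, go to p3
p3 | [_]bcccca__   read _ → write b, move R, go to p4
p4 | b[b]cccca__   read b → write _, move R, go to p3
p3 | b_[c]ccca__   read c → write _, move R, go to p1
p1 | b__[c]cca__   read c → write a, move R, go to p3
p3 | b__a[c]ca__   read c → write _, move R, go to p1
p1 | b__a_[c]a__   read c → write a, move R, go to p3
p3 | b__a_a[a]__   read a → write b, move L, go to p3
p3 | b__a_[a]b__   read a → write b, move L, go to p3
p3 | b__a[_]bb__   read _ → write b, move R, go to p4
p4 | b__ab[b]b__   read b → write _, move R, go to p3
p3 | b__ab_[b]__   read b → write c, move R, go to p1
p1 | b__ab_c[_]_   read _ → write _, move L, go to p1
p1 | b__ab_[c]__   read c → write a, move R, go to p3
p3 | b__ab_a[_]_   read _ → write b, move R, go to p4
p4 | b__ab_ab[_]   read _ → write a, move L, go to p2
p2 | b__ab_a[b]a   read b → write b, move L, go to p1
p1 | b__ab_[a]ba
No transition is defined for (p1, a); M halts in state p1.

p1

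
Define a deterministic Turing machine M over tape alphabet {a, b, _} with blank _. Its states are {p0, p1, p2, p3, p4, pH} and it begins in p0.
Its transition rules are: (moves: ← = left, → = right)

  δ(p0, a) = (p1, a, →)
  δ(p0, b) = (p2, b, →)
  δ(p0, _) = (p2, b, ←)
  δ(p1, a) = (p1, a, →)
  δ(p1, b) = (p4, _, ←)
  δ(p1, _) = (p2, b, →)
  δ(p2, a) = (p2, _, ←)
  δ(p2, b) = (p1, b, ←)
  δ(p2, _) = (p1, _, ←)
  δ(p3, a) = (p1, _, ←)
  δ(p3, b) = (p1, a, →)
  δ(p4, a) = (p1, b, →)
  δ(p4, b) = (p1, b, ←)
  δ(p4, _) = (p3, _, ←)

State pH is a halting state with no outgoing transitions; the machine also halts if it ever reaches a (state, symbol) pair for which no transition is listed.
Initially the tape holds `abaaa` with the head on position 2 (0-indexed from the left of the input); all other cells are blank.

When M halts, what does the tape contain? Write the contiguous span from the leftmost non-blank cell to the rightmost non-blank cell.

b_b

p0 | ___ab[a]aa__   read a → write a, move →, go to p1
p1 | ___aba[a]a__   read a → write a, move →, go to p1
p1 | ___abaa[a]__   read a → write a, move →, go to p1
p1 | ___abaaa[_]_   read _ → write b, move →, go to p2
p2 | ___abaaab[_]   read _ → write _, move ←, go to p1
p1 | ___abaaa[b]_   read b → write _, move ←, go to p4
p4 | ___abaa[a]__   read a → write b, move →, go to p1
p1 | ___abaab[_]_   read _ → write b, move →, go to p2
p2 | ___abaabb[_]   read _ → write _, move ←, go to p1
p1 | ___abaab[b]_   read b → write _, move ←, go to p4
p4 | ___abaa[b]__   read b → write b, move ←, go to p1
p1 | ___aba[a]b__   read a → write a, move →, go to p1
p1 | ___abaa[b]__   read b → write _, move ←, go to p4
p4 | ___aba[a]___   read a → write b, move →, go to p1
p1 | ___abab[_]__   read _ → write b, move →, go to p2
p2 | ___ababb[_]_   read _ → write _, move ←, go to p1
p1 | ___abab[b]__   read b → write _, move ←, go to p4
p4 | ___aba[b]___   read b → write b, move ←, go to p1
p1 | ___ab[a]b___   read a → write a, move →, go to p1
p1 | ___aba[b]___   read b → write _, move ←, go to p4
p4 | ___ab[a]____   read a → write b, move →, go to p1
p1 | ___abb[_]___   read _ → write b, move →, go to p2
p2 | ___abbb[_]__   read _ → write _, move ←, go to p1
p1 | ___abb[b]___   read b → write _, move ←, go to p4
p4 | ___ab[b]____   read b → write b, move ←, go to p1
p1 | ___a[b]b____   read b → write _, move ←, go to p4
p4 | ___[a]_b____   read a → write b, move →, go to p1
p1 | ___b[_]b____   read _ → write b, move →, go to p2
p2 | ___bb[b]____   read b → write b, move ←, go to p1
p1 | ___b[b]b____   read b → write _, move ←, go to p4
p4 | ___[b]_b____   read b → write b, move ←, go to p1
p1 | __[_]b_b____   read _ → write b, move →, go to p2
p2 | __b[b]_b____   read b → write b, move ←, go to p1
p1 | __[b]b_b____   read b → write _, move ←, go to p4
p4 | _[_]_b_b____   read _ → write _, move ←, go to p3
p3 | [_]__b_b____
The non-blank tape span at halt is b_b.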